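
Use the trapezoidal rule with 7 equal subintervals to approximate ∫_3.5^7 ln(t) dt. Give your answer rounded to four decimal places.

Δt = (7 − 3.5)/7 = 0.5.
f(3.5) ≈ 1.2528, f(4) ≈ 1.3863, f(4.5) ≈ 1.5041, f(5) ≈ 1.6094, f(5.5) ≈ 1.7047, f(6) ≈ 1.7918, f(6.5) ≈ 1.8718, f(7) ≈ 1.9459.
T_7 = (Δt/2)·[f(t_0) + 2f(t_1) + ... + 2f(t_{6}) + f(t_7)].
Sum ≈ 5.7337.

5.7337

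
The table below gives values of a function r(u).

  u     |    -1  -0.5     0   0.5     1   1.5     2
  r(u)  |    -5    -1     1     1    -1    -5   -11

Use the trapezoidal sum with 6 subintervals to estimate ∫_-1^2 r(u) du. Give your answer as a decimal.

Δu = 0.5.
T_6 = (0.5/2)·[(-5) + 2·(-1) + 2·1 + 2·1 + 2·(-1) + 2·(-5) + (-11)] = -6.5.

-6.5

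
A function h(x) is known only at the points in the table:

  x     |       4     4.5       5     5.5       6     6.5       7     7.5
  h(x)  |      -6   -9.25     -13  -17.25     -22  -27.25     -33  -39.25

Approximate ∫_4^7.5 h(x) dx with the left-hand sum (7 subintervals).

-63.875

Δx = 0.5.
Sum = 0.5·[(-6) + (-9.25) + (-13) + (-17.25) + (-22) + (-27.25) + (-33)] = -63.875.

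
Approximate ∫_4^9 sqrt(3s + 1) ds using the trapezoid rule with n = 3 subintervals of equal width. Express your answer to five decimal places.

22.47833

Δs = (9 − 4)/3 = 5/3.
f(4) ≈ 3.60555, f(17/3) ≈ 4.24264, f(22/3) ≈ 4.79583, f(9) ≈ 5.29150.
T_3 = (Δs/2)·[f(s_0) + 2f(s_1) + 2f(s_2) + f(s_3)].
Sum ≈ 22.47833.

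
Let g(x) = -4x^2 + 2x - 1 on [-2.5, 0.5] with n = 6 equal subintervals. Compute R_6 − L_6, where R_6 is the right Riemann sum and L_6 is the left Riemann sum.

R_6 = -23.
L_6 = -38.
R_6 − L_6 = 15.

15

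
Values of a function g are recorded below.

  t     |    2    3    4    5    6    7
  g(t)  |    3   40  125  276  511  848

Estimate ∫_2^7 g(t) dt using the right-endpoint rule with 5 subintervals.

1800

Δt = 1.
Sum = 1·[40 + 125 + 276 + 511 + 848] = 1800.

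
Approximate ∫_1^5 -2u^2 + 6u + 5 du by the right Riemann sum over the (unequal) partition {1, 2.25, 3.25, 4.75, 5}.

Subinterval widths: 1.25, 1, 1.5, 0.25.
Right endpoints: 2.25, 3.25, 4.75, 5.
f(2.25) = 8.375, f(3.25) = 3.375, f(4.75) = -11.625, f(5) = -15.
Sum = Σ Δu_i · f(u_i).
Sum = -7.34375.

-7.34375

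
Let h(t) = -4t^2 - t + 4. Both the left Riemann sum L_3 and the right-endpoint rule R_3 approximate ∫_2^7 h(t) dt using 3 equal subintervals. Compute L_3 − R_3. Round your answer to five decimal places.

L_3 ≈ -304.2592593.
R_3 ≈ -612.5925926.
L_3 − R_3 ≈ 308.33333.

308.33333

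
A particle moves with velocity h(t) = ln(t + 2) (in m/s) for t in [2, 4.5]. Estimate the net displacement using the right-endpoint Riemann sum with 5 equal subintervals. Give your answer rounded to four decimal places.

4.2409

Δt = (4.5 − 2)/5 = 0.5.
Right endpoints: 2.5, 3, 3.5, 4, 4.5.
h(2.5) ≈ 1.5041, h(3) ≈ 1.6094, h(3.5) ≈ 1.7047, h(4) ≈ 1.7918, h(4.5) ≈ 1.8718.
Sum = Δt · [h(2.5) + h(3) + h(3.5) + h(4) + h(4.5)].
Sum ≈ 4.2409.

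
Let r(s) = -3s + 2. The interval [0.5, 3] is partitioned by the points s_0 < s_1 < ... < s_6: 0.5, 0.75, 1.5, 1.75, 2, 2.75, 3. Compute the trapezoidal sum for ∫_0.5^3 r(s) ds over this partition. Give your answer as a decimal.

Subinterval widths: 0.25, 0.75, 0.25, 0.25, 0.75, 0.25.
r(0.5) = 0.5, r(0.75) = -0.25, r(1.5) = -2.5, r(1.75) = -3.25, r(2) = -4, r(2.75) = -6.25, r(3) = -7.
On each subinterval the trapezoid contributes (Δs_i/2)·[r(s_{i-1}) + r(s_i)].
Sum = -8.125.

-8.125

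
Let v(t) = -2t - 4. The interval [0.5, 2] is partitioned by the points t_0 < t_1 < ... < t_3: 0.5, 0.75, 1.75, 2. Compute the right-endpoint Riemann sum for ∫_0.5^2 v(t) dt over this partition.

-10.875

Subinterval widths: 0.25, 1, 0.25.
Right endpoints: 0.75, 1.75, 2.
v(0.75) = -5.5, v(1.75) = -7.5, v(2) = -8.
Sum = Σ Δt_i · v(t_i).
Sum = -10.875.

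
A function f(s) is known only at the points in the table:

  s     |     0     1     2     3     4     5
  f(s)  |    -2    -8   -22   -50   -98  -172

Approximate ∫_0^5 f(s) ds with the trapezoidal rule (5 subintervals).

Δs = 1.
T_5 = (1/2)·[(-2) + 2·(-8) + 2·(-22) + 2·(-50) + 2·(-98) + (-172)] = -265.

-265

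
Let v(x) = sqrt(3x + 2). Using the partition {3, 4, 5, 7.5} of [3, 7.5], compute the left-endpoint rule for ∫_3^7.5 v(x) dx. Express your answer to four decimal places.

Subinterval widths: 1, 1, 2.5.
Left endpoints: 3, 4, 5.
v(3) ≈ 3.3166, v(4) ≈ 3.7417, v(5) ≈ 4.1231.
Sum = Σ Δx_i · v(x_i).
Sum ≈ 17.3660.

17.3660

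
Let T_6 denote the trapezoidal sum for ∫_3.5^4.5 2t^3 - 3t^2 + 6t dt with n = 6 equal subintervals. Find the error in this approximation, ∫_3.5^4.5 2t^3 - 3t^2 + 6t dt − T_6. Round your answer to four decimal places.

-0.0972

Exact integral: ∫_3.5^4.5 f(t) dt = 105.75.
T_6 ≈ 105.847222.
Error ≈ 105.75 − 105.847222 ≈ -0.0972.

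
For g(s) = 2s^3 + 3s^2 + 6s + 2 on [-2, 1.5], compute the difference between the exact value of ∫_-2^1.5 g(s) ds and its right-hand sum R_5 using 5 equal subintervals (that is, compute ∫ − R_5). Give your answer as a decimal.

Exact integral: ∫_-2^1.5 g(s) ds = 7.65625.
R_5 = 21.56.
Error = 7.65625 − 21.56 = -13.90375.

-13.90375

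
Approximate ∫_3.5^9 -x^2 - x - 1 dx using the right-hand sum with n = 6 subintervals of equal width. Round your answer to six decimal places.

Δx = (9 − 3.5)/6 = 11/12.
Right endpoints: 53/12, 16/3, 6.25, 43/6, 97/12, 9.
f(53/12) = -3589/144, f(16/3) = -313/9, f(6.25) = -46.3125, f(43/6) = -2143/36, f(97/12) = -10717/144, f(9) = -91.
Sum = Δx · [f(53/12) + f(16/3) + f(6.25) + ...].
Sum ≈ -303.384838.

-303.384838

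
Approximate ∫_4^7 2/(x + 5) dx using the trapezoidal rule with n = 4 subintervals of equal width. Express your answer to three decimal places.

0.576

Δx = (7 − 4)/4 = 0.75.
f(4) = 2/9, f(4.75) = 8/39, f(5.5) = 4/21, f(6.25) = 8/45, f(7) = 1/6.
T_4 = (Δx/2)·[f(x_0) + 2f(x_1) + 2f(x_2) + 2f(x_3) + f(x_4)].
Sum ≈ 0.576.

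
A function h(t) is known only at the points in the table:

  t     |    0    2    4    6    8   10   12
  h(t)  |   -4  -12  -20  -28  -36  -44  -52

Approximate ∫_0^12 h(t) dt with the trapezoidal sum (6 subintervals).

-336

Δt = 2.
T_6 = (2/2)·[(-4) + 2·(-12) + 2·(-20) + 2·(-28) + 2·(-36) + 2·(-44) + (-52)] = -336.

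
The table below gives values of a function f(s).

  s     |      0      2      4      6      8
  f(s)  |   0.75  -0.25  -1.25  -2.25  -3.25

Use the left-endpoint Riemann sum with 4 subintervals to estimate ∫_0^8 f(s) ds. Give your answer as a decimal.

-6

Δs = 2.
Sum = 2·[0.75 + (-0.25) + (-1.25) + (-2.25)] = -6.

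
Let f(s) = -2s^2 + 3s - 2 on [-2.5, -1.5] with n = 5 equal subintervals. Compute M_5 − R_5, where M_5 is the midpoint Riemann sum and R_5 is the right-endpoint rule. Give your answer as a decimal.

M_5 = -16.16.
R_5 = -15.08.
M_5 − R_5 = -1.08.

-1.08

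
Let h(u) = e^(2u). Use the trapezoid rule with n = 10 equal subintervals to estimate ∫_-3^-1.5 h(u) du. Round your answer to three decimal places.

Δu = (-1.5 − (-3))/10 = 0.15.
h(-3) ≈ 0.002, h(-2.85) ≈ 0.003, h(-2.7) ≈ 0.005, h(-2.55) ≈ 0.006, h(-2.4) ≈ 0.008, h(-2.25) ≈ 0.011, h(-2.1) ≈ 0.015, h(-1.95) ≈ 0.020, h(-1.8) ≈ 0.027, h(-1.65) ≈ 0.037, h(-1.5) ≈ 0.050.
T_10 = (Δu/2)·[h(u_0) + 2h(u_1) + ... + 2h(u_{9}) + h(u_10)].
Sum ≈ 0.024.

0.024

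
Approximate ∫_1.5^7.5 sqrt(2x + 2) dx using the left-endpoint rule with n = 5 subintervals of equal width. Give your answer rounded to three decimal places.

18.481

Δx = (7.5 − 1.5)/5 = 1.2.
Left endpoints: 1.5, 2.7, 3.9, 5.1, 6.3.
f(1.5) ≈ 2.236, f(2.7) ≈ 2.720, f(3.9) ≈ 3.130, f(5.1) ≈ 3.493, f(6.3) ≈ 3.821.
Sum = Δx · [f(1.5) + f(2.7) + f(3.9) + f(5.1) + f(6.3)].
Sum ≈ 18.481.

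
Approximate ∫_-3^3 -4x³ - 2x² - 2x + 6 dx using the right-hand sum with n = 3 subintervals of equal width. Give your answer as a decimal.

Δx = (3 − (-3))/3 = 2.
Right endpoints: -1, 1, 3.
f(-1) = 10, f(1) = -2, f(3) = -126.
Sum = Δx · [f(-1) + f(1) + f(3)].
Sum = -236.

-236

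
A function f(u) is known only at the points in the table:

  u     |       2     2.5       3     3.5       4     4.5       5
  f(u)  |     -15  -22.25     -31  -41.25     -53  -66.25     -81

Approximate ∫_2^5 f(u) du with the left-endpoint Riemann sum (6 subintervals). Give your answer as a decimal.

Δu = 0.5.
Sum = 0.5·[(-15) + (-22.25) + (-31) + (-41.25) + (-53) + (-66.25)] = -114.375.

-114.375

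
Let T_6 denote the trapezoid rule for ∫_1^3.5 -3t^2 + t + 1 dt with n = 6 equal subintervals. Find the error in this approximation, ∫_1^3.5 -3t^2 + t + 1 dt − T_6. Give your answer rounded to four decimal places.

Exact integral: ∫_1^3.5 f(t) dt = -33.75.
T_6 ≈ -33.967014.
Error ≈ -33.75 − (-33.967014) ≈ 0.2170.

0.2170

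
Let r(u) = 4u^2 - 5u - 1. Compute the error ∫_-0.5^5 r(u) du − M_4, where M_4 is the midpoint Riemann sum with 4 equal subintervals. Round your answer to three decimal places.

3.466

Exact integral: ∫_-0.5^5 r(u) du ≈ 99.45833.
M_4 = 95.9921875.
Error ≈ 99.45833 − 95.9921875 ≈ 3.466.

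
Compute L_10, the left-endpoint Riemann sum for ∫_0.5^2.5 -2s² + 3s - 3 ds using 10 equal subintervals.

Δs = (2.5 − 0.5)/10 = 0.2.
Left endpoints: 0.5, 0.7, 0.9, 1.1, 1.3, 1.5, 1.7, 1.9, 2.1, 2.3.
f(0.5) = -2, f(0.7) = -1.88, f(0.9) = -1.92, f(1.1) = -2.12, f(1.3) = -2.48, f(1.5) = -3, f(1.7) = -3.68, f(1.9) = -4.52, f(2.1) = -5.52, f(2.3) = -6.68.
Sum = Δs · [f(0.5) + f(0.7) + f(0.9) + ...].
Sum = -6.76.

-6.76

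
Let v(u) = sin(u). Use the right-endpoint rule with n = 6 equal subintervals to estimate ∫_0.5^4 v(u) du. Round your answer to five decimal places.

1.12699

Δu = (4 − 0.5)/6 = 7/12.
Right endpoints: 13/12, 5/3, 2.25, 17/6, 41/12, 4.
v(13/12) ≈ 0.88352, v(5/3) ≈ 0.99541, v(2.25) ≈ 0.77807, v(17/6) ≈ 0.30340, v(41/12) ≈ -0.27162, v(4) ≈ -0.75680.
Sum = Δu · [v(13/12) + v(5/3) + v(2.25) + ...].
Sum ≈ 1.12699.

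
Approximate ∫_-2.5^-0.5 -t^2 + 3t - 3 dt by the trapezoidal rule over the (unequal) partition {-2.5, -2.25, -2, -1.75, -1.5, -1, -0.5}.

Subinterval widths: 0.25, 0.25, 0.25, 0.25, 0.5, 0.5.
f(-2.5) = -16.75, f(-2.25) = -14.8125, f(-2) = -13, f(-1.75) = -11.3125, f(-1.5) = -9.75, f(-1) = -7, f(-0.5) = -4.75.
On each subinterval the trapezoid contributes (Δt_i/2)·[f(t_{i-1}) + f(t_i)].
Sum = -20.21875.

-20.21875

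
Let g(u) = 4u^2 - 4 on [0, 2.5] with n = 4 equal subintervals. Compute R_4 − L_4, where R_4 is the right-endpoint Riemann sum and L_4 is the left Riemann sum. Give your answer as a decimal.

R_4 = 19.296875.
L_4 = 3.671875.
R_4 − L_4 = 15.625.

15.625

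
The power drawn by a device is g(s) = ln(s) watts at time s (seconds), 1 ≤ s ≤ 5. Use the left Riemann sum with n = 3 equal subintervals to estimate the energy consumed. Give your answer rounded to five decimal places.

2.86211

Δs = (5 − 1)/3 = 4/3.
Left endpoints: 1, 7/3, 11/3.
g(1) ≈ 0.00000, g(7/3) ≈ 0.84730, g(11/3) ≈ 1.29928.
Sum = Δs · [g(1) + g(7/3) + g(11/3)].
Sum ≈ 2.86211.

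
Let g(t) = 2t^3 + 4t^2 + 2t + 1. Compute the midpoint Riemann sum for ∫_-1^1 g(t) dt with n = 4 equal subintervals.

4.5

Δt = (1 − (-1))/4 = 0.5.
Midpoints: -0.75, -0.25, 0.25, 0.75.
g(-0.75) = 0.90625, g(-0.25) = 0.71875, g(0.25) = 1.78125, g(0.75) = 5.59375.
Sum = Δt · [g(-0.75) + g(-0.25) + g(0.25) + g(0.75)].
Sum = 4.5.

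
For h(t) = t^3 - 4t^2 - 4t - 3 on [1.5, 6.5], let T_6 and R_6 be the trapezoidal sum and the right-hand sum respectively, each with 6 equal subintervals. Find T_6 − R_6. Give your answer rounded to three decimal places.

T_6 ≈ -7.03704.
R_6 ≈ 30.98380.
T_6 − R_6 ≈ -38.021.

-38.021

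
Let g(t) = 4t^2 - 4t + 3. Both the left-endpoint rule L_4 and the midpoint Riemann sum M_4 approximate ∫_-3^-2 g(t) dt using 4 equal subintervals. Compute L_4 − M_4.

L_4 = 41.375.
M_4 = 38.3125.
L_4 − M_4 = 3.0625.

3.0625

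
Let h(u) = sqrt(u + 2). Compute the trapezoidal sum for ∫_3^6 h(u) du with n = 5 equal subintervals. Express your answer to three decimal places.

Δu = (6 − 3)/5 = 0.6.
h(3) ≈ 2.236, h(3.6) ≈ 2.366, h(4.2) ≈ 2.490, h(4.8) ≈ 2.608, h(5.4) ≈ 2.720, h(6) ≈ 2.828.
T_5 = (Δu/2)·[h(u_0) + 2h(u_1) + ... + 2h(u_{4}) + h(u_5)].
Sum ≈ 7.630.

7.630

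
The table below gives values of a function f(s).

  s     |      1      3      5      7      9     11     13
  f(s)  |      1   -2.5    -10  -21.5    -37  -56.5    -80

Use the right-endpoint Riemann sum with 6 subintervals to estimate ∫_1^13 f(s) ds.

Δs = 2.
Sum = 2·[(-2.5) + (-10) + (-21.5) + (-37) + (-56.5) + (-80)] = -415.

-415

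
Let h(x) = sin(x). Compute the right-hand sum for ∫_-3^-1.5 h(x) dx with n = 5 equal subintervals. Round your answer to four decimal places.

-1.1812

Δx = (-1.5 − (-3))/5 = 0.3.
Right endpoints: -2.7, -2.4, -2.1, -1.8, -1.5.
h(-2.7) ≈ -0.4274, h(-2.4) ≈ -0.6755, h(-2.1) ≈ -0.8632, h(-1.8) ≈ -0.9738, h(-1.5) ≈ -0.9975.
Sum = Δx · [h(-2.7) + h(-2.4) + h(-2.1) + h(-1.8) + h(-1.5)].
Sum ≈ -1.1812.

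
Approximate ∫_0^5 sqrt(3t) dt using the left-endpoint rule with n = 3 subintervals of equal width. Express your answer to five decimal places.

Δt = (5 − 0)/3 = 5/3.
Left endpoints: 0, 5/3, 10/3.
f(0) ≈ 0.00000, f(5/3) ≈ 2.23607, f(10/3) ≈ 3.16228.
Sum = Δt · [f(0) + f(5/3) + f(10/3)].
Sum ≈ 8.99724.

8.99724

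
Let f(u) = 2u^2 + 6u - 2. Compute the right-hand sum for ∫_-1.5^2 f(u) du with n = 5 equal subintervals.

14.98

Δu = (2 − (-1.5))/5 = 0.7.
Right endpoints: -0.8, -0.1, 0.6, 1.3, 2.
f(-0.8) = -5.52, f(-0.1) = -2.58, f(0.6) = 2.32, f(1.3) = 9.18, f(2) = 18.
Sum = Δu · [f(-0.8) + f(-0.1) + f(0.6) + f(1.3) + f(2)].
Sum = 14.98.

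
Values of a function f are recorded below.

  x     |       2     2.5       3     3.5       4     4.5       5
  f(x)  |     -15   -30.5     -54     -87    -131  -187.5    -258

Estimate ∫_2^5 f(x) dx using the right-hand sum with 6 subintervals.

Δx = 0.5.
Sum = 0.5·[(-30.5) + (-54) + (-87) + (-131) + (-187.5) + (-258)] = -374.

-374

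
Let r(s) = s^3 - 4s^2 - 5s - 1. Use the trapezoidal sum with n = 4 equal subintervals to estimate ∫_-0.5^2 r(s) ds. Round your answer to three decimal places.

-19.009

Δs = (2 − (-0.5))/4 = 0.625.
r(-0.5) = 0.375, r(0.125) = -863/512, r(0.75) = -6.578125, r(1.375) = -6573/512, r(2) = -19.
T_4 = (Δs/2)·[r(s_0) + 2r(s_1) + 2r(s_2) + 2r(s_3) + r(s_4)].
Sum ≈ -19.009.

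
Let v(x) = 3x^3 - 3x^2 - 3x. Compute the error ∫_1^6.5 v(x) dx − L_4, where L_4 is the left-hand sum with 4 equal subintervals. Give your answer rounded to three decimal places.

Exact integral: ∫_1^6.5 v(x) dx = 1002.546875.
L_4 ≈ 587.90918.
Error ≈ 1002.546875 − 587.90918 ≈ 414.638.

414.638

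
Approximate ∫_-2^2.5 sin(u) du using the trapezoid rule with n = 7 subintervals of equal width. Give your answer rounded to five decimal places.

Δu = (2.5 − (-2))/7 = 9/14.
f(-2) ≈ -0.90930, f(-19/14) ≈ -0.97726, f(-5/7) ≈ -0.65508, f(-1/14) ≈ -0.07137, f(4/7) ≈ 0.54083, f(17/14) ≈ 0.93712, f(13/7) ≈ 0.95928, f(2.5) ≈ 0.59847.
T_7 = (Δu/2)·[f(u_0) + 2f(u_1) + ... + 2f(u_{6}) + f(u_7)].
Sum ≈ 0.37165.

0.37165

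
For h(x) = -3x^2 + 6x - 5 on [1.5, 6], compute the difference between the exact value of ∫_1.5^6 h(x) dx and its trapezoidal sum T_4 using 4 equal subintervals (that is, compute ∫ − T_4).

Exact integral: ∫_1.5^6 h(x) dx = -133.875.
T_4 = -136.72265625.
Error = -133.875 − (-136.72265625) = 2.84765625.

2.84765625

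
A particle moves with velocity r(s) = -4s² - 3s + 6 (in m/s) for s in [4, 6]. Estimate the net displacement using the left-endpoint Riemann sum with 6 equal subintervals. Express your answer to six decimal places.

-206.481481

Δs = (6 − 4)/6 = 1/3.
Left endpoints: 4, 13/3, 14/3, 5, 16/3, 17/3.
r(4) = -70, r(13/3) = -739/9, r(14/3) = -856/9, r(5) = -109, r(16/3) = -1114/9, r(17/3) = -1255/9.
Sum = Δs · [r(4) + r(13/3) + r(14/3) + ...].
Sum ≈ -206.481481.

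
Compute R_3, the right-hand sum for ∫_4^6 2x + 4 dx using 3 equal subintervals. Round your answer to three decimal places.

29.333

Δx = (6 − 4)/3 = 2/3.
Right endpoints: 14/3, 16/3, 6.
f(14/3) = 40/3, f(16/3) = 44/3, f(6) = 16.
Sum = Δx · [f(14/3) + f(16/3) + f(6)].
Sum ≈ 29.333.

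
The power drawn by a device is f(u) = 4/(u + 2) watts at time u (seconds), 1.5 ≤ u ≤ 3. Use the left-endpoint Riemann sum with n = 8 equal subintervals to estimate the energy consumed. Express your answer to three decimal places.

Δu = (3 − 1.5)/8 = 0.1875.
Left endpoints: 1.5, 1.6875, 1.875, 2.0625, 2.25, 2.4375, 2.625, 2.8125.
f(1.5) = 8/7, f(1.6875) = 64/59, f(1.875) = 32/31, f(2.0625) = 64/65, f(2.25) = 16/17, f(2.4375) = 64/71, f(2.625) = 32/37, f(2.8125) = 64/77.
Sum = Δu · [f(1.5) + f(1.6875) + f(1.875) + ...].
Sum ≈ 1.459.

1.459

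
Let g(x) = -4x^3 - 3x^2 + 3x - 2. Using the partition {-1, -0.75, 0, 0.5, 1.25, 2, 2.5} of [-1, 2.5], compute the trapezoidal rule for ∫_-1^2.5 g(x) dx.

-56.96875

Subinterval widths: 0.25, 0.75, 0.5, 0.75, 0.75, 0.5.
g(-1) = -4, g(-0.75) = -4.25, g(0) = -2, g(0.5) = -1.75, g(1.25) = -10.75, g(2) = -40, g(2.5) = -75.75.
On each subinterval the trapezoid contributes (Δx_i/2)·[g(x_{i-1}) + g(x_i)].
Sum = -56.96875.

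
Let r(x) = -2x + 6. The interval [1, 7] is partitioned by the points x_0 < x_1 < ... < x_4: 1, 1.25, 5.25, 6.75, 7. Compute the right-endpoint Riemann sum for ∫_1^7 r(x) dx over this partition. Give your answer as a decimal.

-30.375

Subinterval widths: 0.25, 4, 1.5, 0.25.
Right endpoints: 1.25, 5.25, 6.75, 7.
r(1.25) = 3.5, r(5.25) = -4.5, r(6.75) = -7.5, r(7) = -8.
Sum = Σ Δx_i · r(x_i).
Sum = -30.375.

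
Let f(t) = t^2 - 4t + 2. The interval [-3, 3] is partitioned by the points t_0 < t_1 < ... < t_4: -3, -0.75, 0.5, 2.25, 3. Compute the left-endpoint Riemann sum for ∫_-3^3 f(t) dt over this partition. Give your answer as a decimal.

57.6875

Subinterval widths: 2.25, 1.25, 1.75, 0.75.
Left endpoints: -3, -0.75, 0.5, 2.25.
f(-3) = 23, f(-0.75) = 5.5625, f(0.5) = 0.25, f(2.25) = -1.9375.
Sum = Σ Δt_i · f(t_i).
Sum = 57.6875.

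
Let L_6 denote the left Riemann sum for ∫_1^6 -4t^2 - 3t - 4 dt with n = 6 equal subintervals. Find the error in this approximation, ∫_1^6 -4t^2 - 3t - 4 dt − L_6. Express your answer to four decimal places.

Exact integral: ∫_1^6 f(t) dt ≈ -359.166667.
L_6 ≈ -296.898148.
Error ≈ -359.166667 − (-296.898148) ≈ -62.2685.

-62.2685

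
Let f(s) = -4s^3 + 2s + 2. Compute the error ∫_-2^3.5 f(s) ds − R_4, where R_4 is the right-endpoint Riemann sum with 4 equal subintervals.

Exact integral: ∫_-2^3.5 f(s) ds = -114.8125.
R_4 = -262.75390625.
Error = -114.8125 − (-262.75390625) = 147.94140625.

147.94140625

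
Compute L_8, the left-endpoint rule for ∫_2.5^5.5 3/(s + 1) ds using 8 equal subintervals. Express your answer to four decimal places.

Δs = (5.5 − 2.5)/8 = 0.375.
Left endpoints: 2.5, 2.875, 3.25, 3.625, 4, 4.375, 4.75, 5.125.
f(2.5) = 6/7, f(2.875) = 24/31, f(3.25) = 12/17, f(3.625) = 24/37, f(4) = 0.6, f(4.375) = 24/43, f(4.75) = 12/23, f(5.125) = 24/49.
Sum = Δs · [f(2.5) + f(2.875) + f(3.25) + ...].
Sum ≈ 1.9333.

1.9333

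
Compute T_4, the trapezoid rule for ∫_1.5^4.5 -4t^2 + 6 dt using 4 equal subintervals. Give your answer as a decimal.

Δt = (4.5 − 1.5)/4 = 0.75.
f(1.5) = -3, f(2.25) = -14.25, f(3) = -30, f(3.75) = -50.25, f(4.5) = -75.
T_4 = (Δt/2)·[f(t_0) + 2f(t_1) + 2f(t_2) + 2f(t_3) + f(t_4)].
Sum = -100.125.

-100.125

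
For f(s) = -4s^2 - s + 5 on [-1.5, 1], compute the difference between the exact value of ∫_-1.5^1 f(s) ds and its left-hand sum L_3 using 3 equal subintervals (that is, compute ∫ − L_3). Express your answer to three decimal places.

Exact integral: ∫_-1.5^1 f(s) ds ≈ 7.29167.
L_3 ≈ 5.09259.
Error ≈ 7.29167 − 5.09259 ≈ 2.199.

2.199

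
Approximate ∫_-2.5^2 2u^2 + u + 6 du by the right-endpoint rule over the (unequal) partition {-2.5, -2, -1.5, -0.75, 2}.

Subinterval widths: 0.5, 0.5, 0.75, 2.75.
Right endpoints: -2, -1.5, -0.75, 2.
f(-2) = 12, f(-1.5) = 9, f(-0.75) = 6.375, f(2) = 16.
Sum = Σ Δu_i · f(u_i).
Sum = 59.28125.

59.28125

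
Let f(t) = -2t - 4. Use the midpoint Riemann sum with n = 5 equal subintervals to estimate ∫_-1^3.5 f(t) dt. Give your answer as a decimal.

Δt = (3.5 − (-1))/5 = 0.9.
Midpoints: -0.55, 0.35, 1.25, 2.15, 3.05.
f(-0.55) = -2.9, f(0.35) = -4.7, f(1.25) = -6.5, f(2.15) = -8.3, f(3.05) = -10.1.
Sum = Δt · [f(-0.55) + f(0.35) + f(1.25) + f(2.15) + f(3.05)].
Sum = -29.25.

-29.25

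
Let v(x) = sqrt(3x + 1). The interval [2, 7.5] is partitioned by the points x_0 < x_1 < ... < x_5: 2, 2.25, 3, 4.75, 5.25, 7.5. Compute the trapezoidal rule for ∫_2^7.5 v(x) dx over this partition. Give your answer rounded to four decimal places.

21.1498

Subinterval widths: 0.25, 0.75, 1.75, 0.5, 2.25.
v(2) ≈ 2.6458, v(2.25) ≈ 2.7839, v(3) ≈ 3.1623, v(4.75) ≈ 3.9051, v(5.25) ≈ 4.0927, v(7.5) ≈ 4.8477.
On each subinterval the trapezoid contributes (Δx_i/2)·[v(x_{i-1}) + v(x_i)].
Sum ≈ 21.1498.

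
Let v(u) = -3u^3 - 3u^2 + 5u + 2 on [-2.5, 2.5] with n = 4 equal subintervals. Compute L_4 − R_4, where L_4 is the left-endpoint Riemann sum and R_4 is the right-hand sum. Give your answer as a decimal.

L_4 = 17.8125.
R_4 = -68.125.
L_4 − R_4 = 85.9375.

85.9375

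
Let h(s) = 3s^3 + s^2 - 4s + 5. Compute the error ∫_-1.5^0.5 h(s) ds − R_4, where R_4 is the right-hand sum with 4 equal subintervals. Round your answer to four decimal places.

Exact integral: ∫_-1.5^0.5 h(s) ds ≈ 11.416667.
R_4 = 11.25.
Error ≈ 11.416667 − 11.25 ≈ 0.1667.

0.1667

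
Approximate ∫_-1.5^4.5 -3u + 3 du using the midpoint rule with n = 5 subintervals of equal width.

-9

Δu = (4.5 − (-1.5))/5 = 1.2.
Midpoints: -0.9, 0.3, 1.5, 2.7, 3.9.
f(-0.9) = 5.7, f(0.3) = 2.1, f(1.5) = -1.5, f(2.7) = -5.1, f(3.9) = -8.7.
Sum = Δu · [f(-0.9) + f(0.3) + f(1.5) + f(2.7) + f(3.9)].
Sum = -9.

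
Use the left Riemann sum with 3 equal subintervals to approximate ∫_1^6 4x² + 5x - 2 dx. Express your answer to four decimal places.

235.9259

Δx = (6 − 1)/3 = 5/3.
Left endpoints: 1, 8/3, 13/3.
f(1) = 7, f(8/3) = 358/9, f(13/3) = 853/9.
Sum = Δx · [f(1) + f(8/3) + f(13/3)].
Sum ≈ 235.9259.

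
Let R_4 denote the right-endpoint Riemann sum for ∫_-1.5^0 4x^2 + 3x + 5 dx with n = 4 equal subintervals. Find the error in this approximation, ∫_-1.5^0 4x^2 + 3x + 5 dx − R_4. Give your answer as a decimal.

0.703125

Exact integral: ∫_-1.5^0 f(x) dx = 8.625.
R_4 = 7.921875.
Error = 8.625 − 7.921875 = 0.703125.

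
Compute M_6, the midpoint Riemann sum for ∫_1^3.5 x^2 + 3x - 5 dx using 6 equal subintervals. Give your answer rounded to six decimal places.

18.297164

Δx = (3.5 − 1)/6 = 5/12.
Midpoints: 29/24, 1.625, 49/24, 59/24, 2.875, 79/24.
f(29/24) = 49/576, f(1.625) = 2.515625, f(49/24) = 3049/576, f(59/24) = 4849/576, f(2.875) = 11.890625, f(79/24) = 9049/576.
Sum = Δx · [f(29/24) + f(1.625) + f(49/24) + ...].
Sum ≈ 18.297164.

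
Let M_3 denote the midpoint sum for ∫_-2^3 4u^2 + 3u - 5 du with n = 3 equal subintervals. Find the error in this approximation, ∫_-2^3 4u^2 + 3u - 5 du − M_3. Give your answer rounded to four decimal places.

Exact integral: ∫_-2^3 f(u) du ≈ 29.166667.
M_3 ≈ 24.537037.
Error ≈ 29.166667 − 24.537037 ≈ 4.6296.

4.6296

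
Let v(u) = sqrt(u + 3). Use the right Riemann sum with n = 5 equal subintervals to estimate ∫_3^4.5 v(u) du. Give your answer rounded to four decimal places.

Δu = (4.5 − 3)/5 = 0.3.
Right endpoints: 3.3, 3.6, 3.9, 4.2, 4.5.
v(3.3) ≈ 2.5100, v(3.6) ≈ 2.5690, v(3.9) ≈ 2.6268, v(4.2) ≈ 2.6833, v(4.5) ≈ 2.7386.
Sum = Δu · [v(3.3) + v(3.6) + v(3.9) + v(4.2) + v(4.5)].
Sum ≈ 3.9383.

3.9383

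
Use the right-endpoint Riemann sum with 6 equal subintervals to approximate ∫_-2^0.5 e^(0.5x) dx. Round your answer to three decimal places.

2.030

Δx = (0.5 − (-2))/6 = 5/12.
Right endpoints: -19/12, -7/6, -0.75, -1/3, 1/12, 0.5.
f(-19/12) ≈ 0.453, f(-7/6) ≈ 0.558, f(-0.75) ≈ 0.687, f(-1/3) ≈ 0.846, f(1/12) ≈ 1.043, f(0.5) ≈ 1.284.
Sum = Δx · [f(-19/12) + f(-7/6) + f(-0.75) + ...].
Sum ≈ 2.030.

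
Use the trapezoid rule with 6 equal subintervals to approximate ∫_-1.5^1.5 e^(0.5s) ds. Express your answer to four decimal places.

3.3064

Δs = (1.5 − (-1.5))/6 = 0.5.
f(-1.5) ≈ 0.4724, f(-1) ≈ 0.6065, f(-0.5) ≈ 0.7788, f(0) ≈ 1.0000, f(0.5) ≈ 1.2840, f(1) ≈ 1.6487, f(1.5) ≈ 2.1170.
T_6 = (Δs/2)·[f(s_0) + 2f(s_1) + ... + 2f(s_{5}) + f(s_6)].
Sum ≈ 3.3064.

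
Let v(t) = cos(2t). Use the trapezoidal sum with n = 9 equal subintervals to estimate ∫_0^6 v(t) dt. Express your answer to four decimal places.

-0.2273

Δt = (6 − 0)/9 = 2/3.
v(0) ≈ 1.0000, v(2/3) ≈ 0.2352, v(4/3) ≈ -0.8893, v(2) ≈ -0.6536, v(8/3) ≈ 0.5818, v(10/3) ≈ 0.9274, v(4) ≈ -0.1455, v(14/3) ≈ -0.9958, v(16/3) ≈ -0.3230, v(6) ≈ 0.8439.
T_9 = (Δt/2)·[v(t_0) + 2v(t_1) + ... + 2v(t_{8}) + v(t_9)].
Sum ≈ -0.2273.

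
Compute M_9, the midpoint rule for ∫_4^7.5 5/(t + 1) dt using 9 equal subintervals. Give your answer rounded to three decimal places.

Δt = (7.5 − 4)/9 = 7/18.
Midpoints: 151/36, 55/12, 179/36, 193/36, 5.75, 221/36, 235/36, 83/12, 263/36.
f(151/36) = 180/187, f(55/12) = 60/67, f(179/36) = 36/43, f(193/36) = 180/229, f(5.75) = 20/27, f(221/36) = 180/257, f(235/36) = 180/271, f(83/12) = 12/19, f(263/36) = 180/299.
Sum = Δt · [f(151/36) + f(55/12) + f(179/36) + ...].
Sum ≈ 2.652.

2.652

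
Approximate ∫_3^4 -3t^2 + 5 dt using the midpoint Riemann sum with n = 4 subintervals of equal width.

Δt = (4 − 3)/4 = 0.25.
Midpoints: 3.125, 3.375, 3.625, 3.875.
f(3.125) = -24.296875, f(3.375) = -29.171875, f(3.625) = -34.421875, f(3.875) = -40.046875.
Sum = Δt · [f(3.125) + f(3.375) + f(3.625) + f(3.875)].
Sum = -31.984375.

-31.984375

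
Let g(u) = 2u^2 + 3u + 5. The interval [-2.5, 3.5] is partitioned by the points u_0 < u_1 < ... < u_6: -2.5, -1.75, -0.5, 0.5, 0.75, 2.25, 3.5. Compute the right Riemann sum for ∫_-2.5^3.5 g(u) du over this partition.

101.3125

Subinterval widths: 0.75, 1.25, 1, 0.25, 1.5, 1.25.
Right endpoints: -1.75, -0.5, 0.5, 0.75, 2.25, 3.5.
g(-1.75) = 5.875, g(-0.5) = 4, g(0.5) = 7, g(0.75) = 8.375, g(2.25) = 21.875, g(3.5) = 40.
Sum = Σ Δu_i · g(u_i).
Sum = 101.3125.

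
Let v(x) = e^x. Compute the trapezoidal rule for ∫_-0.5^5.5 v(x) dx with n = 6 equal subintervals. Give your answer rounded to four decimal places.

Δx = (5.5 − (-0.5))/6 = 1.
v(-0.5) ≈ 0.6065, v(0.5) ≈ 1.6487, v(1.5) ≈ 4.4817, v(2.5) ≈ 12.1825, v(3.5) ≈ 33.1155, v(4.5) ≈ 90.0171, v(5.5) ≈ 244.6919.
T_6 = (Δx/2)·[v(x_0) + 2v(x_1) + ... + 2v(x_{5}) + v(x_6)].
Sum ≈ 264.0947.

264.0947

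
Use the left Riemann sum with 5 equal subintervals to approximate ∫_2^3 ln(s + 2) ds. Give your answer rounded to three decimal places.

1.480

Δs = (3 − 2)/5 = 0.2.
Left endpoints: 2, 2.2, 2.4, 2.6, 2.8.
f(2) ≈ 1.386, f(2.2) ≈ 1.435, f(2.4) ≈ 1.482, f(2.6) ≈ 1.526, f(2.8) ≈ 1.569.
Sum = Δs · [f(2) + f(2.2) + f(2.4) + f(2.6) + f(2.8)].
Sum ≈ 1.480.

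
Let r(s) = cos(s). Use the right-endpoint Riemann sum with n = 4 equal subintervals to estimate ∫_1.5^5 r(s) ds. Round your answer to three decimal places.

-1.737

Δs = (5 − 1.5)/4 = 0.875.
Right endpoints: 2.375, 3.25, 4.125, 5.
r(2.375) ≈ -0.720, r(3.25) ≈ -0.994, r(4.125) ≈ -0.554, r(5) ≈ 0.284.
Sum = Δs · [r(2.375) + r(3.25) + r(4.125) + r(5)].
Sum ≈ -1.737.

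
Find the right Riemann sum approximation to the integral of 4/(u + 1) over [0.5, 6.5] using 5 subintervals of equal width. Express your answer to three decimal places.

Δu = (6.5 − 0.5)/5 = 1.2.
Right endpoints: 1.7, 2.9, 4.1, 5.3, 6.5.
f(1.7) = 40/27, f(2.9) = 40/39, f(4.1) = 40/51, f(5.3) = 40/63, f(6.5) = 8/15.
Sum = Δu · [f(1.7) + f(2.9) + f(4.1) + f(5.3) + f(6.5)].
Sum ≈ 5.352.

5.352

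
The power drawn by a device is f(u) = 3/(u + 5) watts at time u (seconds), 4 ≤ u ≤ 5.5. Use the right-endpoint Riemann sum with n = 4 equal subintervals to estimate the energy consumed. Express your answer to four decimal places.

0.4536

Δu = (5.5 − 4)/4 = 0.375.
Right endpoints: 4.375, 4.75, 5.125, 5.5.
f(4.375) = 0.32, f(4.75) = 4/13, f(5.125) = 8/27, f(5.5) = 2/7.
Sum = Δu · [f(4.375) + f(4.75) + f(5.125) + f(5.5)].
Sum ≈ 0.4536.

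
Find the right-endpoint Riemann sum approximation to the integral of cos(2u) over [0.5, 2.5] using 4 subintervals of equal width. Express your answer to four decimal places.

Δu = (2.5 − 0.5)/4 = 0.5.
Right endpoints: 1, 1.5, 2, 2.5.
f(1) ≈ -0.4161, f(1.5) ≈ -0.9900, f(2) ≈ -0.6536, f(2.5) ≈ 0.2837.
Sum = Δu · [f(1) + f(1.5) + f(2) + f(2.5)].
Sum ≈ -0.8881.

-0.8881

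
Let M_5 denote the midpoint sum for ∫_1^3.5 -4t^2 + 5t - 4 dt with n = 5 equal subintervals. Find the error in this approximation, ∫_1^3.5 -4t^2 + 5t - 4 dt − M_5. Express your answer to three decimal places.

-0.208

Exact integral: ∫_1^3.5 f(t) dt ≈ -37.70833.
M_5 = -37.5.
Error ≈ -37.70833 − (-37.5) ≈ -0.208.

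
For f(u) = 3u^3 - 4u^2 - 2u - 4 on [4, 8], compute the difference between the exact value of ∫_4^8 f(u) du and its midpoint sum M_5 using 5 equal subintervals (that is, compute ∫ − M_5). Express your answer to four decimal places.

Exact integral: ∫_4^8 f(u) du ≈ 2218.666667.
M_5 = 2208.
Error ≈ 2218.666667 − 2208 ≈ 10.6667.

10.6667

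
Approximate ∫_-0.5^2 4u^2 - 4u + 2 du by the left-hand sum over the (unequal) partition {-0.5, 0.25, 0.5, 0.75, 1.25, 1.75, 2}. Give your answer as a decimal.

Subinterval widths: 0.75, 0.25, 0.25, 0.5, 0.5, 0.25.
Left endpoints: -0.5, 0.25, 0.5, 0.75, 1.25, 1.75.
f(-0.5) = 5, f(0.25) = 1.25, f(0.5) = 1, f(0.75) = 1.25, f(1.25) = 3.25, f(1.75) = 7.25.
Sum = Σ Δu_i · f(u_i).
Sum = 8.375.

8.375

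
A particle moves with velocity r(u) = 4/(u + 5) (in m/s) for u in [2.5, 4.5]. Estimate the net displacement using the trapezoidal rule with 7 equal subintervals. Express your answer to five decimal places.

Δu = (4.5 − 2.5)/7 = 2/7.
r(2.5) = 8/15, r(39/14) = 56/109, r(43/14) = 56/113, r(47/14) = 56/117, r(51/14) = 56/121, r(55/14) = 0.448, r(59/14) = 56/129, r(4.5) = 8/19.
T_7 = (Δu/2)·[r(u_0) + 2r(u_1) + ... + 2r(u_{6}) + r(u_7)].
Sum ≈ 0.94574.

0.94574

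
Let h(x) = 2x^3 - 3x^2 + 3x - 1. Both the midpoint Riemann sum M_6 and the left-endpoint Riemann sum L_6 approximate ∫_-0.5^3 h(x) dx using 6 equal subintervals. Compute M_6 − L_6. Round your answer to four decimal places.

9.8893

M_6 ≈ 22.522135.
L_6 = 12.6328125.
M_6 − L_6 ≈ 9.8893.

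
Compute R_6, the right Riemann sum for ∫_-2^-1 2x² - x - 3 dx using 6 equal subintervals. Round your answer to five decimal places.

Δx = (-1 − (-2))/6 = 1/6.
Right endpoints: -11/6, -5/3, -1.5, -4/3, -7/6, -1.
f(-11/6) = 50/9, f(-5/3) = 38/9, f(-1.5) = 3, f(-4/3) = 17/9, f(-7/6) = 8/9, f(-1) = 0.
Sum = Δx · [f(-11/6) + f(-5/3) + f(-1.5) + ...].
Sum ≈ 2.59259.

2.59259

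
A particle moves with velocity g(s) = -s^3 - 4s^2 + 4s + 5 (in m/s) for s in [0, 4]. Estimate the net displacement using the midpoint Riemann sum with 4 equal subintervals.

-94

Δs = (4 − 0)/4 = 1.
Midpoints: 0.5, 1.5, 2.5, 3.5.
g(0.5) = 5.875, g(1.5) = -1.375, g(2.5) = -25.625, g(3.5) = -72.875.
Sum = Δs · [g(0.5) + g(1.5) + g(2.5) + g(3.5)].
Sum = -94.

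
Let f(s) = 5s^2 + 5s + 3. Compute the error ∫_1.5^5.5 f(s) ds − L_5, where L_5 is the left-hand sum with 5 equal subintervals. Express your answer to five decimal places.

61.86667

Exact integral: ∫_1.5^5.5 f(s) ds ≈ 353.6666667.
L_5 = 291.8.
Error ≈ 353.6666667 − 291.8 ≈ 61.86667.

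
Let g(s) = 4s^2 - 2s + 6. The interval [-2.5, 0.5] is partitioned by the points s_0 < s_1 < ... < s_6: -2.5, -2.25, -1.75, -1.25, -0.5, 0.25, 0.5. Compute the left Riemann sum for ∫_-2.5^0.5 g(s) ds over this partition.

53.75

Subinterval widths: 0.25, 0.5, 0.5, 0.75, 0.75, 0.25.
Left endpoints: -2.5, -2.25, -1.75, -1.25, -0.5, 0.25.
g(-2.5) = 36, g(-2.25) = 30.75, g(-1.75) = 21.75, g(-1.25) = 14.75, g(-0.5) = 8, g(0.25) = 5.75.
Sum = Σ Δs_i · g(s_i).
Sum = 53.75.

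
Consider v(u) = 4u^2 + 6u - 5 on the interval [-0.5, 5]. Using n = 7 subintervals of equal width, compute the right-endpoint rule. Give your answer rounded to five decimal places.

Δu = (5 − (-0.5))/7 = 11/14.
Right endpoints: 2/7, 15/14, 13/7, 37/14, 24/7, 59/14, 5.
v(2/7) = -145/49, v(15/14) = 295/49, v(13/7) = 977/49, v(37/14) = 1901/49, v(24/7) = 3067/49, v(59/14) = 4475/49, v(5) = 125.
Sum = Δu · [v(2/7) + v(15/14) + v(13/7) + ...].
Sum ≈ 267.70408.

267.70408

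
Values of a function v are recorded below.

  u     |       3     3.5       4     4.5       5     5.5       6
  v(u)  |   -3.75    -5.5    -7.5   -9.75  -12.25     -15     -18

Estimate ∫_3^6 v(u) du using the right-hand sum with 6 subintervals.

-34

Δu = 0.5.
Sum = 0.5·[(-5.5) + (-7.5) + (-9.75) + (-12.25) + (-15) + (-18)] = -34.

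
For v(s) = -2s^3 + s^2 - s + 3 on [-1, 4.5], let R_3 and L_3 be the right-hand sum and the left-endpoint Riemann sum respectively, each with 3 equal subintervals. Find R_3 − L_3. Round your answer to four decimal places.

-312.5833

R_3 ≈ -352.509259.
L_3 ≈ -39.925926.
R_3 − L_3 ≈ -312.5833.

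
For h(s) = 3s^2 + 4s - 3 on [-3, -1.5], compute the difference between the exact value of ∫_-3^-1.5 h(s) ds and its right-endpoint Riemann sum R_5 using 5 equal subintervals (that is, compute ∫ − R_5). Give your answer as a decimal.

Exact integral: ∫_-3^-1.5 h(s) ds = 5.625.
R_5 = 3.555.
Error = 5.625 − 3.555 = 2.07.

2.07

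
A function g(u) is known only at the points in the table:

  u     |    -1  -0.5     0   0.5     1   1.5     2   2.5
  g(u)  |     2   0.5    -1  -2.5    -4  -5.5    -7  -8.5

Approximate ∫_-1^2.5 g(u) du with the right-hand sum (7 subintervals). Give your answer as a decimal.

-14

Δu = 0.5.
Sum = 0.5·[0.5 + (-1) + (-2.5) + (-4) + (-5.5) + (-7) + (-8.5)] = -14.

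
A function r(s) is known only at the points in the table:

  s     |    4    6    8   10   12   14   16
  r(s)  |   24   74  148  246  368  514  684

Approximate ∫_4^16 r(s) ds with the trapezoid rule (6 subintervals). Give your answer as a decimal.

3408

Δs = 2.
T_6 = (2/2)·[24 + 2·74 + 2·148 + 2·246 + 2·368 + 2·514 + 684] = 3408.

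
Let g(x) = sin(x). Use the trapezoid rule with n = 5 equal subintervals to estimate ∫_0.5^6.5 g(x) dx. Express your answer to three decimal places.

-0.087

Δx = (6.5 − 0.5)/5 = 1.2.
g(0.5) ≈ 0.479, g(1.7) ≈ 0.992, g(2.9) ≈ 0.239, g(4.1) ≈ -0.818, g(5.3) ≈ -0.832, g(6.5) ≈ 0.215.
T_5 = (Δx/2)·[g(x_0) + 2g(x_1) + ... + 2g(x_{4}) + g(x_5)].
Sum ≈ -0.087.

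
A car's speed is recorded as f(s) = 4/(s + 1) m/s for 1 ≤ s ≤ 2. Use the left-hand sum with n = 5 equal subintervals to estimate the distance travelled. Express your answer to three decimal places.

1.690

Δs = (2 − 1)/5 = 0.2.
Left endpoints: 1, 1.2, 1.4, 1.6, 1.8.
f(1) = 2, f(1.2) = 20/11, f(1.4) = 5/3, f(1.6) = 20/13, f(1.8) = 10/7.
Sum = Δs · [f(1) + f(1.2) + f(1.4) + f(1.6) + f(1.8)].
Sum ≈ 1.690.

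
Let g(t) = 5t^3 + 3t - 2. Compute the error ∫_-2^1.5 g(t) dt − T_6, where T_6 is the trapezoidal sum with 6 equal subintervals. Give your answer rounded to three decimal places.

0.744

Exact integral: ∫_-2^1.5 g(t) dt = -23.296875.
T_6 ≈ -24.04123.
Error ≈ -23.296875 − (-24.04123) ≈ 0.744.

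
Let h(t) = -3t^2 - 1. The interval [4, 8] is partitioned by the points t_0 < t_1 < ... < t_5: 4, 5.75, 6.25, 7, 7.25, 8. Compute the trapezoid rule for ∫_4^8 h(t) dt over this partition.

-455.171875

Subinterval widths: 1.75, 0.5, 0.75, 0.25, 0.75.
h(4) = -49, h(5.75) = -100.1875, h(6.25) = -118.1875, h(7) = -148, h(7.25) = -158.6875, h(8) = -193.
On each subinterval the trapezoid contributes (Δt_i/2)·[h(t_{i-1}) + h(t_i)].
Sum = -455.171875.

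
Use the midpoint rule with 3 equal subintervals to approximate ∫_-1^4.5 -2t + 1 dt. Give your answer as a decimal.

Δt = (4.5 − (-1))/3 = 11/6.
Midpoints: -1/12, 1.75, 43/12.
f(-1/12) = 7/6, f(1.75) = -2.5, f(43/12) = -37/6.
Sum = Δt · [f(-1/12) + f(1.75) + f(43/12)].
Sum = -13.75.

-13.75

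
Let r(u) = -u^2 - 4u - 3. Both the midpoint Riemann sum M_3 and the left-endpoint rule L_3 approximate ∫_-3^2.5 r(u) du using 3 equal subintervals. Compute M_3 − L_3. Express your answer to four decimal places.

-13.0243

M_3 ≈ -23.667824.
L_3 ≈ -10.643519.
M_3 − L_3 ≈ -13.0243.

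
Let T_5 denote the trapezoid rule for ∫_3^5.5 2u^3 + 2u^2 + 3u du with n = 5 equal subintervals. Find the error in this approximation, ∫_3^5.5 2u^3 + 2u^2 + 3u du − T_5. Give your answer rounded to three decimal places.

Exact integral: ∫_3^5.5 f(u) du ≈ 541.82292.
T_5 = 544.6875.
Error ≈ 541.82292 − 544.6875 ≈ -2.865.

-2.865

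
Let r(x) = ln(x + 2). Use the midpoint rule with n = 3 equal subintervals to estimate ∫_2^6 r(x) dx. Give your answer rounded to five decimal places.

7.09951

Δx = (6 − 2)/3 = 4/3.
Midpoints: 8/3, 4, 16/3.
r(8/3) ≈ 1.54045, r(4) ≈ 1.79176, r(16/3) ≈ 1.99243.
Sum = Δx · [r(8/3) + r(4) + r(16/3)].
Sum ≈ 7.09951.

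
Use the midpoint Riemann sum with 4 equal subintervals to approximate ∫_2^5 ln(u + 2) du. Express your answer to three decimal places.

Δu = (5 − 2)/4 = 0.75.
Midpoints: 2.375, 3.125, 3.875, 4.625.
f(2.375) ≈ 1.476, f(3.125) ≈ 1.634, f(3.875) ≈ 1.771, f(4.625) ≈ 1.891.
Sum = Δu · [f(2.375) + f(3.125) + f(3.875) + f(4.625)].
Sum ≈ 5.079.

5.079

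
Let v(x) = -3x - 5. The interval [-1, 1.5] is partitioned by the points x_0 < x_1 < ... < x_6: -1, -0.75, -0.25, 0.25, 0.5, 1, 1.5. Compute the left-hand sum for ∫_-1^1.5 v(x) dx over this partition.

Subinterval widths: 0.25, 0.5, 0.5, 0.25, 0.5, 0.5.
Left endpoints: -1, -0.75, -0.25, 0.25, 0.5, 1.
v(-1) = -2, v(-0.75) = -2.75, v(-0.25) = -4.25, v(0.25) = -5.75, v(0.5) = -6.5, v(1) = -8.
Sum = Σ Δx_i · v(x_i).
Sum = -12.6875.

-12.6875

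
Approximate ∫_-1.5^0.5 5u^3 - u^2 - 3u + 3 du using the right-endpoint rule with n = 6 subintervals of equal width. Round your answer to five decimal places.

3.51852

Δu = (0.5 − (-1.5))/6 = 1/3.
Right endpoints: -7/6, -5/6, -0.5, -1/6, 1/6, 0.5.
f(-7/6) = -605/216, f(-5/6) = 413/216, f(-0.5) = 3.625, f(-1/6) = 745/216, f(1/6) = 539/216, f(0.5) = 1.875.
Sum = Δu · [f(-7/6) + f(-5/6) + f(-0.5) + ...].
Sum ≈ 3.51852.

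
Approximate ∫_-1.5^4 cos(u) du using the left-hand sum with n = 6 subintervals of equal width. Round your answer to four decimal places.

0.5556

Δu = (4 − (-1.5))/6 = 11/12.
Left endpoints: -1.5, -7/12, 1/3, 1.25, 13/6, 37/12.
f(-1.5) ≈ 0.0707, f(-7/12) ≈ 0.8346, f(1/3) ≈ 0.9450, f(1.25) ≈ 0.3153, f(13/6) ≈ -0.5612, f(37/12) ≈ -0.9983.
Sum = Δu · [f(-1.5) + f(-7/12) + f(1/3) + ...].
Sum ≈ 0.5556.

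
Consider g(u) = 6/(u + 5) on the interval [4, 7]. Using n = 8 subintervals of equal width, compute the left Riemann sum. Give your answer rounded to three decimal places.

1.758

Δu = (7 − 4)/8 = 0.375.
Left endpoints: 4, 4.375, 4.75, 5.125, 5.5, 5.875, 6.25, 6.625.
g(4) = 2/3, g(4.375) = 0.64, g(4.75) = 8/13, g(5.125) = 16/27, g(5.5) = 4/7, g(5.875) = 16/29, g(6.25) = 8/15, g(6.625) = 16/31.
Sum = Δu · [g(4) + g(4.375) + g(4.75) + ...].
Sum ≈ 1.758.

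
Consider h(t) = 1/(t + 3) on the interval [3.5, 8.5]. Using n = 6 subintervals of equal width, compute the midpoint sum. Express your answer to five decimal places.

0.57008

Δt = (8.5 − 3.5)/6 = 5/6.
Midpoints: 47/12, 4.75, 67/12, 77/12, 7.25, 97/12.
h(47/12) = 12/83, h(4.75) = 4/31, h(67/12) = 12/103, h(77/12) = 12/113, h(7.25) = 4/41, h(97/12) = 12/133.
Sum = Δt · [h(47/12) + h(4.75) + h(67/12) + ...].
Sum ≈ 0.57008.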